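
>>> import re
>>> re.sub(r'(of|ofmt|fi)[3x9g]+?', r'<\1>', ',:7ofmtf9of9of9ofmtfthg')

',:7ofmtf9<of><of>ofmtfthg'

Matches: at [9:12] → 'of9'; at [12:15] → 'of9'.
`\1` in the replacement pulls in group 1's text for each match.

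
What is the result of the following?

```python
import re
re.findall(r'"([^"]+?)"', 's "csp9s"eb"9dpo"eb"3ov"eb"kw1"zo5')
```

['csp9s', '9dpo', '3ov', 'kw1']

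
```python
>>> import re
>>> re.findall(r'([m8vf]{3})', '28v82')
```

['8v8']

One capturing group, so `findall` returns just the captured substring from the one match — 1 in all.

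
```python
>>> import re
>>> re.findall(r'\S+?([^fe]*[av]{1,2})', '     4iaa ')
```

['iaa']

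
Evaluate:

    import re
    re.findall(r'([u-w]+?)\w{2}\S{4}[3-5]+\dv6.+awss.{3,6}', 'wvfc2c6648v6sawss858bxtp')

['wv']

This matches one or more of a character in [u-w] (lazy) (captured); then exactly 2 of a word character; then exactly 4 of a non-whitespace character, then one or more of a character in [3-5], then a digit; then the literal 'v6', then one or more of any character; then the literal 'aw', then the literal 'ss', then 3 to 6 of any character.
Scanning left to right: at [0:23] match 'wvfc2c6648v6sawss858bxt', group 1 = 'wv'.
One capturing group, so `findall` returns just the captured substring from the one match — 1 in all.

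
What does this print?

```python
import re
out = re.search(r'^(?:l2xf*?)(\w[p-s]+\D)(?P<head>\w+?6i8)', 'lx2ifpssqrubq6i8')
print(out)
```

None

Here nothing in the string fits, so the call returns None.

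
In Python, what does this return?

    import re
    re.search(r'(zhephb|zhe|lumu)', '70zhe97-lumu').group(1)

'zhe'

The match spans [2:5] → 'zhe'.
Captured: group 1 = 'zhe'.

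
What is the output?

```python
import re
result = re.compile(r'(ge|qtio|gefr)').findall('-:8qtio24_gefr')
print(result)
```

The regex engine tests alternatives in the order written; an earlier branch that matches wins even if a later one would match more.
Walking the string: at [3:7] match 'qtio', group 1 = 'qtio'; at [10:12] match 'ge', group 1 = 'ge'.
With a single group, `findall` returns only what that group captured — 2 items.

['qtio', 'ge']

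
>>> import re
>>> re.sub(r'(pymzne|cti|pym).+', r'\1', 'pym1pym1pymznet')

Matches: at [0:15] → 'pym1pym1pymznet'.
The replacement refers to a captured group, so each match is rewritten using its own captured text.

'pym'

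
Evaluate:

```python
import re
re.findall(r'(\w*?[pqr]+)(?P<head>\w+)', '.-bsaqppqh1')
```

[('bsaqppq', 'h1')]

The pattern matches zero or more of a word character (lazy), then one or more of one of [pqr] (captured); then one or more of a word character (captured as 'head').
Matches: at [2:11] match 'bsaqppqh1', groups = ('bsaqppq', 'h1').
2 groups means the one result is a tuple of 2 captured strings — 1 here.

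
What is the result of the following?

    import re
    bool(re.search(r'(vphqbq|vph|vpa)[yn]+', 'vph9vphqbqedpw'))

False

Here nothing in the string fits, so the call returns None, and `bool(None)` is False.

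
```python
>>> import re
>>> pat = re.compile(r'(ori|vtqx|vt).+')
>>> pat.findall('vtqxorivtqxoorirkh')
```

['vtqx']

`|` is ordered: at each position the engine commits to the first alternative that works.
Scanning left to right: at [0:18] match 'vtqxorivtqxoorirkh', group 1 = 'vtqx'.
With a single group, `findall` returns only what that group captured — 1 item.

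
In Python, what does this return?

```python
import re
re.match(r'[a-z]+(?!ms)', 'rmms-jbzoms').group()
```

'rmms'

A negative assertion filters positions out without eating any characters.
With `match`, the pattern is implicitly anchored at the beginning.
The match spans [0:4] → 'rmms'.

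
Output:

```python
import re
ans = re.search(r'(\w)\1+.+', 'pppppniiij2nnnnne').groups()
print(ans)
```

('p',)

The match spans [0:17] → 'pppppniiij2nnnnne'.
Captured: group 1 = 'p'.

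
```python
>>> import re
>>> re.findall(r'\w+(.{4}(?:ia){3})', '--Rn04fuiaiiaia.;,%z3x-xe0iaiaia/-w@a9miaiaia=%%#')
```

['-xe0iaiaia', '@a9miaiaia']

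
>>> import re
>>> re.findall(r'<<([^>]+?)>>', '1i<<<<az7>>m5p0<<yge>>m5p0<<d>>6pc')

Matches: at [2:11] match '<<<<az7>>', group 1 = '<<az7'; at [15:22] match '<<yge>>', group 1 = 'yge'; at [26:31] match '<<d>>', group 1 = 'd'.
One capturing group, so `findall` returns just the captured substring from each match — 3 in all.

['<<az7', 'yge', 'd']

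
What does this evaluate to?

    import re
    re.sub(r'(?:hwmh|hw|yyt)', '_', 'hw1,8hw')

'_1,8_'

Matches: at [0:2] → 'hw'; at [5:7] → 'hw'.
Every occurrence is swapped for '_'.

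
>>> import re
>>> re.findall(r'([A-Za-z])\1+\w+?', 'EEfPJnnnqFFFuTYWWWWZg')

['E', 'n', 'F', 'W']

A backreference is literal: `\1` must see the identical characters the first group matched.
With a single group, `findall` returns only what that group captured — 4 items.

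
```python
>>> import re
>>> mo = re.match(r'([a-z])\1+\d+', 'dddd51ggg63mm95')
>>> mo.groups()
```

After group 1 captures some text, `\1` only succeeds where that same text appears again.
`re.match` won't scan ahead — the pattern has to work from the very first character.
The match spans [0:6] → 'dddd51'.
Captured: group 1 = 'd'.

('d',)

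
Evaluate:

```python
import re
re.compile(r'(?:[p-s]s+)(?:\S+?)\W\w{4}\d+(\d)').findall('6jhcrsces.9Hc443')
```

['3']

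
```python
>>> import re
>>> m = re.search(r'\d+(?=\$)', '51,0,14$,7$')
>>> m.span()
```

The positive lookaround only admits positions where the adjacent text matches; those characters stay outside the span.
The match spans [5:7] → '14'.

(5, 7)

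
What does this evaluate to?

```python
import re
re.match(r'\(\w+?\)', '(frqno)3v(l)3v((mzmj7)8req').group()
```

'(frqno)'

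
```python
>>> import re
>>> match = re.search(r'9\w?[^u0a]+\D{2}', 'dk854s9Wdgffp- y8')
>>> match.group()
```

The pattern matches a literal '9', then optionally a word character; then one or more of any character except [u0a], then exactly 2 of a non-digit.
`re.search` scans for the first position where the pattern succeeds.
The match spans [6:16] → '9Wdgffp- y'.

'9Wdgffp- y'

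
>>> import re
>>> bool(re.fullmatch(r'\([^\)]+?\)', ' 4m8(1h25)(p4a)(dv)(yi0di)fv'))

`fullmatch` succeeds only if the pattern covers the string from start to end.
Here the string isn't matched end-to-end, so the call returns None, and `bool(None)` is False.

False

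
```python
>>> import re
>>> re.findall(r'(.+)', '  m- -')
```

Pattern: one or more of any character (captured).
Walking the string: at [0:6] match '  m- -', group 1 = '  m- -'.
`findall` collects group 1 from the one match (1 total).

['  m- -']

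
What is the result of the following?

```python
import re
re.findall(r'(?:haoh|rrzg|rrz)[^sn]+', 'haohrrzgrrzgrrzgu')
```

No capturing groups, so `findall` returns the 1 full match string.

['haohrrzgrrzgrrzgu']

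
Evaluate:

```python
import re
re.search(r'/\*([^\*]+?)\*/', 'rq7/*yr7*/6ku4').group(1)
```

'yr7'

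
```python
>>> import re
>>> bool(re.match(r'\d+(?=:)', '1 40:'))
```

The lookaround is zero-width — it requires the adjacent text to match without consuming it, so the asserted text isn't part of the match.
With `match`, the pattern is implicitly anchored at the beginning.
Here the string doesn't start with a match, so the call returns None, and `bool(None)` is False.

False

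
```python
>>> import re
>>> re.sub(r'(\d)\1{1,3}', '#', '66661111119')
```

After group 1 captures some text, `\1` only succeeds where that same text appears again.
Matches: at [0:4] → '6666'; at [4:8] → '1111'; at [8:10] → '11'.
Each match is replaced by '#'.

'###9'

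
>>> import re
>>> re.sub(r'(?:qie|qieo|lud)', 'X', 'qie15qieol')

'X15Xol'

Branches in `(...|...)` are attempted left-to-right; the first branch that allows the whole pattern to succeed is taken.
`sub` substitutes 'X' at each match site.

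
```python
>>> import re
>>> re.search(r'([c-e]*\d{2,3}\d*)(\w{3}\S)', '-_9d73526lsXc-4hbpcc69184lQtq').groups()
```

('d73526', 'lsXc')

The match spans [3:13] → 'd73526lsXc'.
Captured: group 1 = 'd73526', group 2 = 'lsXc'.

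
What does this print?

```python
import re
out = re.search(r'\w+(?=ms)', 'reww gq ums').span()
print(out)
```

(8, 9)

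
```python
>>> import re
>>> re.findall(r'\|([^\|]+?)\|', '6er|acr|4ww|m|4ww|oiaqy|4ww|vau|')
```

['acr', 'm', 'oiaqy', 'vau']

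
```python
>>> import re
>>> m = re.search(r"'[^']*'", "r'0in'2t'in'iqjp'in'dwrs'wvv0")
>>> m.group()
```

"'0in'"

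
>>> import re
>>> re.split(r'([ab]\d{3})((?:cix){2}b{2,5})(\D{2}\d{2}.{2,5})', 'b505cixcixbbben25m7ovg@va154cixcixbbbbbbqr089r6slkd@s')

The pattern matches one of [ab], then exactly 3 of a digit (captured); then the literal 'cix' repeated 2 times, then 2 to 5 of a literal 'b' (captured); then exactly 2 of a non-digit, then exactly 2 of a digit, then 2 to 5 of any character (captured).
Matches to split on: at [0:22] → 'b505cixcixbbben25m7ovg'.
With a capturing group present, the delimiter's captured portion is kept in the result list.

['', 'b505', 'cixcixbbb', 'en25m7ovg', '@va154cixcixbbbbbbqr089r6slkd@s']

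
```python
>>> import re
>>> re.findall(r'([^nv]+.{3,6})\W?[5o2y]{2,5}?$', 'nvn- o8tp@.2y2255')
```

['- o8tp@.2y22']

Because there's exactly one group, `findall` drops the full match and keeps group 1 from the one hit.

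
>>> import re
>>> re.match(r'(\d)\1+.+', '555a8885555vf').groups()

The match spans [0:13] → '555a8885555vf'.
Captured: group 1 = '5'.

('5',)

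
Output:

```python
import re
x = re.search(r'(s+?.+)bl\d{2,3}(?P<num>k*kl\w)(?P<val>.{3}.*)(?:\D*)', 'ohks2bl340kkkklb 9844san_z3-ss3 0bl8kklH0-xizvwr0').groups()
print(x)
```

('s2', 'kkkklb', ' 9844san_z3-ss3 0bl8kklH0-xizvwr0')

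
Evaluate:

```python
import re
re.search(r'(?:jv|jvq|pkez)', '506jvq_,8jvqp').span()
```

(3, 5)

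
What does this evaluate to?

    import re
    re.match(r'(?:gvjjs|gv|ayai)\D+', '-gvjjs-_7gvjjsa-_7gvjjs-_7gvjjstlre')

None

`re.match` only tries the pattern at the start of the string.
Here position 0 doesn't satisfy it, so the call returns None.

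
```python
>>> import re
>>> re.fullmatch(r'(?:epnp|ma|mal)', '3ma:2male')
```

For `fullmatch`, every character of the input must be accounted for by the pattern.
Here the string isn't matched end-to-end, so the call returns None.

None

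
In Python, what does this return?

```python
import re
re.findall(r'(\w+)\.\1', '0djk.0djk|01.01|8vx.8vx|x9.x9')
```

['0djk', '01', '8vx', 'x9']

A backreference is literal: `\1` must see the identical characters the first group matched.
With a single group, `findall` returns only what that group captured — 4 items.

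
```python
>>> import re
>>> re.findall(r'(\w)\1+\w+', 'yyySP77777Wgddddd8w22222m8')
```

['y']

`\1` is not a pattern — it's the concrete string captured by group 1, re-applied verbatim.
Walking the string: at [0:26] match 'yyySP77777Wgddddd8w22222m8', group 1 = 'y'.
Because there's exactly one group, `findall` drops the full match and keeps group 1 from the one hit.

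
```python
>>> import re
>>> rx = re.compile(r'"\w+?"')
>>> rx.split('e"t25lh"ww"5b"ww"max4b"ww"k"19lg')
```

['e', 'ww', 'ww', 'ww', '19lg']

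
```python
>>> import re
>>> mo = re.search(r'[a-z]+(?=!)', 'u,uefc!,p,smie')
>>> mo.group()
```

'uefc'

The positive lookaround only admits positions where the adjacent text matches; those characters stay outside the span.
`search` walks the string left to right and returns the first match it finds.
The match spans [2:6] → 'uefc'.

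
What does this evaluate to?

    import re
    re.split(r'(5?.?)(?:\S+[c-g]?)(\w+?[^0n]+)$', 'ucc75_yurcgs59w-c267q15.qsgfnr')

['', 'u', 'nr', '']

The pattern matches optionally a literal '5', then optionally any character (captured); then one or more of a non-whitespace character, then optionally a character in [c-g] (non-capturing group); then one or more of a word character (lazy), then one or more of any character except [0n] (captured); then anchored at the end.
Matches to split on: at [0:30] → 'ucc75_yurcgs59w-c267q15.qsgfnr'.
`re.split` interleaves the captured-group text with the surrounding fragments.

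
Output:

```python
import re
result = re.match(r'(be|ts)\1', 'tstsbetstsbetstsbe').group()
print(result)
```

tsts

A backreference is literal: `\1` must see the identical characters the first group matched.
`match` is anchored at position 0; if the pattern doesn't fit there, it returns None.
The match spans [0:4] → 'tsts'.
Captured: group 1 = 'ts'.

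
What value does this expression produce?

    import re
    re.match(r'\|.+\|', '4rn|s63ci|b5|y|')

None

`re.match` only tries the pattern at the start of the string.
Here the pattern fails at index 0, so the call returns None.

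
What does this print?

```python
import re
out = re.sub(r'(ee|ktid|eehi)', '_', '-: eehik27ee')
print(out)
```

-: _hik27_

The regex engine tests alternatives in the order written; an earlier branch that matches wins even if a later one would match more.
Matches: at [3:5] → 'ee'; at [10:12] → 'ee'.
Each match is replaced by '_'.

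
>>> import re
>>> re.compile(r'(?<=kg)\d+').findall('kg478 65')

Lookahead/lookbehind check context without consuming it, so the matched span excludes the asserted characters.
Matches: at [2:5] → '478'.
No capturing groups, so `findall` returns the 1 full match string.

['478']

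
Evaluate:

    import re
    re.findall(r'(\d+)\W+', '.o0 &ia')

['0']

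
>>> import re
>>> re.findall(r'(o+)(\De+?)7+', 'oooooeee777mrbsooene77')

[('ooooo', 'eee')]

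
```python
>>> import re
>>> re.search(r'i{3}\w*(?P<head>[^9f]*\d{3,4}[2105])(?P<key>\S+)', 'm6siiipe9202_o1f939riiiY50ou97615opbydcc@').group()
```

The pattern matches exactly 3 of a literal 'i', then zero or more of a word character; then zero or more of any character except [9f], then 3 to 4 of a digit, then one of [2105] (captured as 'head'); then one or more of a non-whitespace character (captured as 'key').
`re.search` scans for the first position where the pattern succeeds.
The match spans [3:41] → 'iiipe9202_o1f939riiiY50ou97615opbydcc@'.
Captured: group 1 = '7615', group 2 = 'opbydcc@'.

'iiipe9202_o1f939riiiY50ou97615opbydcc@'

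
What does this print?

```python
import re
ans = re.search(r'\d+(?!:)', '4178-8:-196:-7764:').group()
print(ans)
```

The negative lookahead/lookbehind blocks any match where the forbidden context is present.
`re.search` scans for the first position where the pattern succeeds.
The match spans [0:4] → '4178'.

4178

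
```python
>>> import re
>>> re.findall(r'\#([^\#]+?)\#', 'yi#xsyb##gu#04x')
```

Scanning left to right: at [2:8] match '#xsyb#', group 1 = 'xsyb'; at [8:12] match '#gu#', group 1 = 'gu'.
`findall` collects group 1 from each match (2 total).

['xsyb', 'gu']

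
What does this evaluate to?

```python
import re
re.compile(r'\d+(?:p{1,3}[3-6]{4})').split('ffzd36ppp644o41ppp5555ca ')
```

['ffzd36ppp644o', 'ca ']

Pattern: one or more of a digit; then 1 to 3 of the literal 'p', then exactly 4 of a character in [3-6] (non-capturing group).
Matches to split on: at [13:22] → '41ppp5555'.
Splitting on the pattern gives 2 pieces.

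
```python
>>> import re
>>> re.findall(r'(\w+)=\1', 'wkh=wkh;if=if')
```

`\1` is not a pattern — it's the concrete string captured by group 1, re-applied verbatim.
Matches: at [0:7] match 'wkh=wkh', group 1 = 'wkh'; at [8:13] match 'if=if', group 1 = 'if'.
With a single group, `findall` returns only what that group captured — 2 items.

['wkh', 'if']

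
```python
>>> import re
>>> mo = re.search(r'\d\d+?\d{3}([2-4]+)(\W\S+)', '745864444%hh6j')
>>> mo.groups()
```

('4444', '%hh6j')

The pattern matches a digit, then one or more of a digit (lazy), then exactly 3 of a digit; then one or more of a character in [2-4] (captured); then a non-word character, then one or more of a non-whitespace character (captured).
Unlike `match`, `search` isn't anchored — it looks for the pattern anywhere in the string.
The match spans [0:14] → '745864444%hh6j'.
Captured: group 1 = '4444', group 2 = '%hh6j'.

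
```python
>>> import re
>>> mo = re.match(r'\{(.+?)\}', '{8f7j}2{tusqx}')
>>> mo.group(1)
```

'8f7j'

The match spans [0:6] → '{8f7j}'.
Captured: group 1 = '8f7j'.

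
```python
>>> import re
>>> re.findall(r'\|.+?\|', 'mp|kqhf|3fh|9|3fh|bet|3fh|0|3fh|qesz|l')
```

The `?` after the quantifier makes it lazy — it takes as little as possible before letting the rest of the pattern try.
Matches: at [2:8] → '|kqhf|'; at [11:14] → '|9|'; at [17:22] → '|bet|'; at [25:28] → '|0|'; at [31:37] → '|qesz|'.
No capturing groups, so `findall` returns the 5 full match strings.

['|kqhf|', '|9|', '|bet|', '|0|', '|qesz|']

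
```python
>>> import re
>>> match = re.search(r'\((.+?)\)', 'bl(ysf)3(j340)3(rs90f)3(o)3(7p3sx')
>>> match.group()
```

'(ysf)'

A `+?`/`*?`/`{m,n}?` starts at its minimum and grows only as far as needed for what follows to match.
The match spans [2:7] → '(ysf)'.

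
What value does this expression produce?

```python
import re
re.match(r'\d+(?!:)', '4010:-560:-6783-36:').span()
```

Because the assertion is negative and zero-width, positions next to the forbidden text are skipped.
With `match`, the pattern is implicitly anchored at the beginning.
The match spans [0:3] → '401'.

(0, 3)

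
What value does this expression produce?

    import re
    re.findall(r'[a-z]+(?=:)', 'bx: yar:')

['bx', 'yar']

Because the assertion is zero-width, the text it checks is not consumed and won't appear in the result.
No capturing groups, so `findall` returns the 2 full match strings.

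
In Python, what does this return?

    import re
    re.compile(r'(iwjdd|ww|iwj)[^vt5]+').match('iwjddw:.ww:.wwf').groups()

('iwjdd',)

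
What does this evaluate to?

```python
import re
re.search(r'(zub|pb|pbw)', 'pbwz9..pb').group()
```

The regex engine tests alternatives in the order written; an earlier branch that matches wins even if a later one would match more.
The match spans [0:2] → 'pb'.

'pb'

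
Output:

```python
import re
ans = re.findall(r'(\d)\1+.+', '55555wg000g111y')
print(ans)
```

['5']

`\1` has to match the exact text group 1 already captured.
`findall` collects group 1 from the one match (1 total).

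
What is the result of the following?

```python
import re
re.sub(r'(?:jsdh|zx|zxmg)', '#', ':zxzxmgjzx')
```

Branches in `(...|...)` are attempted left-to-right; the first branch that allows the whole pattern to succeed is taken.
Matches: at [1:3] → 'zx'; at [3:5] → 'zx'; at [8:10] → 'zx'.
`sub` substitutes '#' at each match site.

':##mgj#'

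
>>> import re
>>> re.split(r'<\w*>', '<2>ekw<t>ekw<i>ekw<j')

Splitting on the pattern gives 4 pieces.

['', 'ekw', 'ekw', 'ekw<j']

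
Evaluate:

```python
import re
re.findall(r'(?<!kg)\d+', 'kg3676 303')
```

['676', '303']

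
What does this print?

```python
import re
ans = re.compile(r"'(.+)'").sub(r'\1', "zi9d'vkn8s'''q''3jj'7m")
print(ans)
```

zi9dvkn8s'''q''3jj7m

The replacement refers to a captured group, so each match is rewritten using its own captured text.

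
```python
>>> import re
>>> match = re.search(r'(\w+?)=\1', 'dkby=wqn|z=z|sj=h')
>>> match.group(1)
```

'z'

The match spans [9:12] → 'z=z'.
Captured: group 1 = 'z'.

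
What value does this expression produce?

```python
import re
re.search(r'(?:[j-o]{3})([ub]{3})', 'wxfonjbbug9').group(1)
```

This matches exactly 3 of a character in [j-o] (non-capturing group); then exactly 3 of one of [ub] (captured).
`re.search` tries every starting position until one works.
The match spans [3:9] → 'onjbbu'.
Captured: group 1 = 'bbu'.

'bbu'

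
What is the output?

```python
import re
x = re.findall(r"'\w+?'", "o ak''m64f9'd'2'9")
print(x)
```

["'m64f9'", "'2'"]

Matches: at [5:12] → "'m64f9'"; at [13:16] → "'2'".
With no groups in the pattern, `findall` gives back each whole match — 2 here.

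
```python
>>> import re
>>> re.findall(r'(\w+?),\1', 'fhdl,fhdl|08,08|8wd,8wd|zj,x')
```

['fhdl', '08', '8wd']

After group 1 captures some text, `\1` only succeeds where that same text appears again.
Because there's exactly one group, `findall` drops the full match and keeps group 1 from each hit.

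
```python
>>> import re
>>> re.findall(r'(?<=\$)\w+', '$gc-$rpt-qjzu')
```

['gc', 'rpt']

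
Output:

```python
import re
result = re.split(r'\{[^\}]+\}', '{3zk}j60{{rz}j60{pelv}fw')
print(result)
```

['', 'j60', 'j60', 'fw']

Splitting on the pattern gives 4 pieces.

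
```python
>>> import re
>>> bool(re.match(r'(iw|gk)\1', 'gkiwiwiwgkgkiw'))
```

With `match`, the pattern is implicitly anchored at the beginning.
Here the pattern fails at index 0, so the call returns None, and `bool(None)` is False.

False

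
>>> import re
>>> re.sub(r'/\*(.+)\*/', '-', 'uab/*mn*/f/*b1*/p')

'uab-p'

`sub` substitutes '-' at each match site.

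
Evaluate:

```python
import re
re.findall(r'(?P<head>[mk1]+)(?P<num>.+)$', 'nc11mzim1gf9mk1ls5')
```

With 2 capturing groups, `findall` returns a 2-tuple per match.

[('11m', 'zim1gf9mk1ls5')]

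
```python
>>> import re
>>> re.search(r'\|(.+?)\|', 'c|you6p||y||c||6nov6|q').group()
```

A non-greedy quantifier consumes as few characters as it can — just enough that the remainder of the pattern still matches from where it stops; whatever follows it matches normally.
`re.search` scans for the first position where the pattern succeeds.
The match spans [1:8] → '|you6p|'.
Captured: group 1 = 'you6p'.

'|you6p|'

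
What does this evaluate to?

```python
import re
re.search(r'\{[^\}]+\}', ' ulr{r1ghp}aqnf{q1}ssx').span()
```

(4, 11)

The match spans [4:11] → '{r1ghp}'.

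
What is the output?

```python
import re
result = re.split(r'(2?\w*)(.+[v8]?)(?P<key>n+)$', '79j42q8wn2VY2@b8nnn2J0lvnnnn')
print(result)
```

['', '79j42q8wn2VY2', '@b8nnn2J0lvnnn', 'n', '']

With a capturing group present, the delimiter's captured portion is kept in the result list.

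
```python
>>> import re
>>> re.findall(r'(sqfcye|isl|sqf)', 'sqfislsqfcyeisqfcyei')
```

Alternation isn't longest-match — the leftmost alternative that fits at this position is chosen.
Matches: at [0:3] match 'sqf', group 1 = 'sqf'; at [3:6] match 'isl', group 1 = 'isl'; at [6:12] match 'sqfcye', group 1 = 'sqfcye'; at [13:19] match 'sqfcye', group 1 = 'sqfcye'.
Because there's exactly one group, `findall` drops the full match and keeps group 1 from each hit.

['sqf', 'isl', 'sqfcye', 'sqfcye']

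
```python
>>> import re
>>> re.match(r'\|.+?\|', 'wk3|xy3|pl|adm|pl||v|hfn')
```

None

With `match`, the pattern is implicitly anchored at the beginning.
Here the string doesn't start with a match, so the call returns None.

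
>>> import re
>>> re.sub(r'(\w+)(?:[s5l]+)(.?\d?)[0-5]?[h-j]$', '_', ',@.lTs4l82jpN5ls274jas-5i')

Every occurrence is swapped for '_'.

',@._'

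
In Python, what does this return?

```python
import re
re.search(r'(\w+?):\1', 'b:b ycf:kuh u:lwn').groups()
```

`\1` is not a pattern — it's the concrete string captured by group 1, re-applied verbatim.
`search` walks the string left to right and returns the first match it finds.
The match spans [0:3] → 'b:b'.
Captured: group 1 = 'b'.

('b',)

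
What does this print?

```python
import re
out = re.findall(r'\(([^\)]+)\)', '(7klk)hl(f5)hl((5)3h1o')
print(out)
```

With a single group, `findall` returns only what that group captured — 3 items.

['7klk', 'f5', '(5']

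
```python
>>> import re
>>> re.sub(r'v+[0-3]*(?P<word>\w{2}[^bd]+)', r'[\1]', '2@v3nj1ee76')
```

'2@[nj1ee76]'

Pattern: one or more of a literal 'v', then zero or more of a character in [0-3]; then exactly 2 of a word character, then one or more of any character except [bd] (captured as 'word').
Matches: at [2:11] → 'v3nj1ee76'.
`\1` in the replacement pulls in group 1's text for each match.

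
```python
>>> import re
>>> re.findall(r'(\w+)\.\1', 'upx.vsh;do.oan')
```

['o']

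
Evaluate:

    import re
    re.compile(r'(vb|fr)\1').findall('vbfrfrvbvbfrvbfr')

`\1` is not a pattern — it's the concrete string captured by group 1, re-applied verbatim.
Scanning left to right: at [2:6] match 'frfr', group 1 = 'fr'; at [6:10] match 'vbvb', group 1 = 'vb'.
One capturing group, so `findall` returns just the captured substring from each match — 2 in all.

['fr', 'vb']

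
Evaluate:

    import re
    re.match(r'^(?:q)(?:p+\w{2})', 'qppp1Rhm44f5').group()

This matches anchored at the start of the string; then a literal 'q' (non-capturing group); then one or more of a literal 'p', then exactly 2 of a word character (non-capturing group).
`match` is anchored at position 0; if the pattern doesn't fit there, it returns None.
The match spans [0:6] → 'qppp1R'.

'qppp1R'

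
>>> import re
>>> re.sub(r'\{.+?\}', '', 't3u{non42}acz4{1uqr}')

The `?` after the quantifier makes it lazy — it takes as little as possible before letting the rest of the pattern try.
Matches: at [3:10] → '{non42}'; at [14:20] → '{1uqr}'.
`sub` substitutes '' at each match site.

't3uacz4'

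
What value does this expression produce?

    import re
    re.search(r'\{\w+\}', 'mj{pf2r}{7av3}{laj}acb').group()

The match spans [2:8] → '{pf2r}'.

'{pf2r}'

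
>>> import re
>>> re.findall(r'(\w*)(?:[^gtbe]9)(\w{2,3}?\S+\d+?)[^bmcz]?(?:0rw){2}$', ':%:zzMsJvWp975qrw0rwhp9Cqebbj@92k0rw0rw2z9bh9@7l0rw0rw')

[('zzMsJvWp975qrw0rwhp9Cqebbj', '2k0rw0rw2z9bh9@7')]

The pattern matches zero or more of a word character (captured); then any character except [gtbe], then a literal '9' (non-capturing group); then 2 to 3 of a word character (lazy), then one or more of a non-whitespace character, then one or more of a digit (lazy) (captured); then optionally any character except [bmcz], then the literal '0rw' repeated 2 times; then anchored at the end.
Scanning left to right: at [3:54] match 'zzMsJvWp975qrw0rwhp9Cqebbj@92k0rw0rw2z9bh9@7l0rw0rw', groups = ('zzMsJvWp975qrw0rwhp9Cqebbj', '2k0rw0rw2z9bh9@7').
Multiple groups make `findall` return tuples — one 2-tuple for the one match.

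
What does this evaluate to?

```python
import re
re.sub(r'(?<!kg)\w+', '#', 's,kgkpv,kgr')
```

A negative assertion filters positions out without eating any characters.
Each match is replaced by '#'.

'#,#,#'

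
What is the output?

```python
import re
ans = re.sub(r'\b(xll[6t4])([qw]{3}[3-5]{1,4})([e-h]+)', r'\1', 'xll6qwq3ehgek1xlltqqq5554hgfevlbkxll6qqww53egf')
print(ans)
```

xll6k1xlltqqq5554hgfevlbkxll6qqww53egf

The pattern matches a word boundary (`\b`, zero-width); then the literal 'xll', then one of [6t4] (captured); then exactly 3 of one of [qw], then 1 to 4 of a character in [3-5] (captured); then one or more of a character in [e-h] (captured).
The replacement refers to a captured group, so each match is rewritten using its own captured text.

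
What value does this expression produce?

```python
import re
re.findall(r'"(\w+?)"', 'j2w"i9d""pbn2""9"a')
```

['i9d', 'pbn2', '9']

Walking the string: at [3:8] match '"i9d"', group 1 = 'i9d'; at [8:14] match '"pbn2"', group 1 = 'pbn2'; at [14:17] match '"9"', group 1 = '9'.
With a single group, `findall` returns only what that group captured — 3 items.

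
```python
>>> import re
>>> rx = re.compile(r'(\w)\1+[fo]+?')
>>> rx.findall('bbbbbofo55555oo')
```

['b', '5']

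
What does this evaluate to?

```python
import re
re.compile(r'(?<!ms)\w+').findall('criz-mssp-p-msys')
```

['criz', 'mssp', 'p', 'msys']

The negative lookahead/lookbehind blocks any match where the forbidden context is present.
Since nothing is captured, `findall` lists the 4 matched substrings directly.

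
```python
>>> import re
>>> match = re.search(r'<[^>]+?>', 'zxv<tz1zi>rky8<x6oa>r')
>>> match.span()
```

(3, 10)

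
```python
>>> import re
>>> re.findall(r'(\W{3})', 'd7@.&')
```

['@.&']

This matches exactly 3 of a non-word character (captured).
Scanning left to right: at [2:5] match '@.&', group 1 = '@.&'.
Because there's exactly one group, `findall` drops the full match and keeps group 1 from the one hit.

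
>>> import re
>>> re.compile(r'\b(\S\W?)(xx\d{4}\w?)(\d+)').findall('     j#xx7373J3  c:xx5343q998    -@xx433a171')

`findall` packs the 3 group values into a tuple for every match.

[('j#', 'xx7373J', '3'), ('c:', 'xx5343q', '998')]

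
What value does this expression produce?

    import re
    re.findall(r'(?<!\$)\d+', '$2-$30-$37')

Because the assertion is negative and zero-width, positions next to the forbidden text are skipped.
Scanning left to right: at [5:6] → '0'; at [9:10] → '7'.
`findall` yields the raw match text (2 of them) because the pattern has no groups.

['0', '7']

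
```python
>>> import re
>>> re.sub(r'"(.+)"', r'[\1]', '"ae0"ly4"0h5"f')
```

Matches: at [0:13] → '"ae0"ly4"0h5"'.
`\1` in the replacement pulls in group 1's text for each match.

'[ae0"ly4"0h5]f'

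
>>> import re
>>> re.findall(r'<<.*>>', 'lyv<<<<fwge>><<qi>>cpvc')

No capturing groups, so `findall` returns the 1 full match string.

['<<<<fwge>><<qi>>']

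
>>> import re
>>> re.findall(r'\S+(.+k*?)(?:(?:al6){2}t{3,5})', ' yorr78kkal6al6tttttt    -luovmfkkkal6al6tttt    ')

Pattern: one or more of a non-whitespace character; then one or more of any character, then zero or more of a literal 'k' (lazy) (captured); then the literal 'al6' repeated 2 times, then 3 to 5 of a literal 't' (non-capturing group).
Because there's exactly one group, `findall` drops the full match and keeps group 1 from the one hit.

['    -luovmfkkk']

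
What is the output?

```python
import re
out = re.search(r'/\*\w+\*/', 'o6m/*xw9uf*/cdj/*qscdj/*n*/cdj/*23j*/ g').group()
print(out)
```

/*xw9uf*/

`re.search` tries every starting position until one works.
The match spans [3:12] → '/*xw9uf*/'.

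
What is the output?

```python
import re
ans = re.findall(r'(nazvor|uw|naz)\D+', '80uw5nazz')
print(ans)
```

['naz']

Walking the string: at [5:9] match 'nazz', group 1 = 'naz'.
One capturing group, so `findall` returns just the captured substring from the one match — 1 in all.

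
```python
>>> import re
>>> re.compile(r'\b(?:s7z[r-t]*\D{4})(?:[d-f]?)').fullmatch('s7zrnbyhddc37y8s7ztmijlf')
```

None

This matches a word boundary (`\b`, zero-width); then the literal 's7z', then zero or more of a character in [r-t], then exactly 4 of a non-digit (non-capturing group); then optionally a character in [d-f] (non-capturing group).
`re.fullmatch` is like wrapping the pattern in `^…$` (in single-line mode).
Here the string isn't matched end-to-end, so the call returns None.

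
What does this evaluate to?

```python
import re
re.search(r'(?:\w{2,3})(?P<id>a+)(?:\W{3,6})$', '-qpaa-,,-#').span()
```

Pattern: 2 to 3 of a word character (non-capturing group); then one or more of a literal 'a' (captured as 'id'); then 3 to 6 of a non-word character (non-capturing group); then anchored at the end.
The match spans [1:10] → 'qpaa-,,-#'.

(1, 10)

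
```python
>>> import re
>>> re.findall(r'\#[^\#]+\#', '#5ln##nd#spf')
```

Walking the string: at [0:5] → '#5ln#'; at [5:9] → '#nd#'.
With no groups in the pattern, `findall` gives back each whole match — 2 here.

['#5ln#', '#nd#']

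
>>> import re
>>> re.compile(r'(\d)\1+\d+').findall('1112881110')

`\1` is not a pattern — it's the concrete string captured by group 1, re-applied verbatim.
Walking the string: at [0:10] match '1112881110', group 1 = '1'.
`findall` collects group 1 from the one match (1 total).

['1']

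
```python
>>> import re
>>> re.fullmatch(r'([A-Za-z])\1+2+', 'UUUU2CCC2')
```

None

For `fullmatch`, every character of the input must be accounted for by the pattern.
Here the string isn't matched end-to-end, so the call returns None.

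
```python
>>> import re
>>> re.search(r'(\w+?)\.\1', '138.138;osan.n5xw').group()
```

`\1` is not a pattern — it's the concrete string captured by group 1, re-applied verbatim.
`re.search` scans for the first position where the pattern succeeds.
The match spans [0:7] → '138.138'.
Captured: group 1 = '138'.

'138.138'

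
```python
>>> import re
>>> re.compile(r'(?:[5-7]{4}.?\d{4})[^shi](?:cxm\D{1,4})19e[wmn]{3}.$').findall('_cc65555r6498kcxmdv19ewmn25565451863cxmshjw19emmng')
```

['5565451863cxmshjw19emmng']

The pattern matches exactly 4 of a character in [5-7], then optionally any character, then exactly 4 of a digit (non-capturing group); then any character except [shi]; then the literal 'cxm', then 1 to 4 of a non-digit (non-capturing group); then the literal '19e', then exactly 3 of one of [wmn], then any character; then anchored at the end.
Walking the string: at [26:50] → '5565451863cxmshjw19emmng'.
`findall` yields the raw match text (1 of them) because the pattern has no groups.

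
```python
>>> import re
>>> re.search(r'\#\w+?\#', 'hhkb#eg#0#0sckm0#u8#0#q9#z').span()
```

The match spans [4:8] → '#eg#'.

(4, 8)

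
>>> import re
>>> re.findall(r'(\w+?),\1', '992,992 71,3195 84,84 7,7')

`\1` is not a pattern — it's the concrete string captured by group 1, re-applied verbatim.
Matches: at [0:7] match '992,992', group 1 = '992'; at [16:21] match '84,84', group 1 = '84'; at [22:25] match '7,7', group 1 = '7'.
`findall` collects group 1 from each match (3 total).

['992', '84', '7']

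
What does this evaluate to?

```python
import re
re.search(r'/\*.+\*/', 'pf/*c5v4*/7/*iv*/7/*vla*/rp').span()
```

(2, 25)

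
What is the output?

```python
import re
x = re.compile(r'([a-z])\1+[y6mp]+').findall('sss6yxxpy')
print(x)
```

['s', 'x']

`\1` is not a pattern — it's the concrete string captured by group 1, re-applied verbatim.
Matches: at [0:5] match 'sss6y', group 1 = 's'; at [5:9] match 'xxpy', group 1 = 'x'.
With a single group, `findall` returns only what that group captured — 2 items.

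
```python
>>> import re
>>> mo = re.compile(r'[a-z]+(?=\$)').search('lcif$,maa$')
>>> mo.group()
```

'lcif'

The lookaround is zero-width — it requires the adjacent text to match without consuming it, so the asserted text isn't part of the match.
`re.search` tries every starting position until one works.
The match spans [0:4] → 'lcif'.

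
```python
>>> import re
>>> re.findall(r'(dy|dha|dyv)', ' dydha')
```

Scanning left to right: at [1:3] match 'dy', group 1 = 'dy'; at [3:6] match 'dha', group 1 = 'dha'.
With a single group, `findall` returns only what that group captured — 2 items.

['dy', 'dha']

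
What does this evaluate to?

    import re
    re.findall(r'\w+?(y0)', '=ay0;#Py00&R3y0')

['y0', 'y0', 'y0']

The pattern matches one or more of a word character (lazy); then the literal 'y', then a literal '0' (captured).
Scanning left to right: at [1:4] match 'ay0', group 1 = 'y0'; at [6:9] match 'Py0', group 1 = 'y0'; at [11:15] match 'R3y0', group 1 = 'y0'.
With a single group, `findall` returns only what that group captured — 3 items.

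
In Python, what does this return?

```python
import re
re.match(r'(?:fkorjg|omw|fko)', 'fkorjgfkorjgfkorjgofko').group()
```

Alternation tries branches left to right and keeps the first one that lets the overall match succeed at that position.
`match` is anchored at position 0; if the pattern doesn't fit there, it returns None.
The match spans [0:6] → 'fkorjg'.

'fkorjg'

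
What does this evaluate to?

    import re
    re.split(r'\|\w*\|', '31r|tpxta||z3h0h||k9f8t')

Splitting on the pattern gives 3 pieces.

['31r', '', '|k9f8t']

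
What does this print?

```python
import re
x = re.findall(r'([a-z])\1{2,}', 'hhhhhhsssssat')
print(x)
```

The backreference `\1` re-matches whatever the first group consumed, character for character.
Because there's exactly one group, `findall` drops the full match and keeps group 1 from each hit.

['h', 's']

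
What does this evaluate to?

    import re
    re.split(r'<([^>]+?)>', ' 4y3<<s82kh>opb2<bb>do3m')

`re.split` interleaves the captured-group text with the surrounding fragments.

[' 4y3', '<s82kh', 'opb2', 'bb', 'do3m']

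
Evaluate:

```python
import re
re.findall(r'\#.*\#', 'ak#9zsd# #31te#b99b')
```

['#9zsd# #31te#']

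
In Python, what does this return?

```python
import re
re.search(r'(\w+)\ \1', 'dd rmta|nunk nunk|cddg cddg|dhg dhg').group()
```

'nunk nunk'

The backreference `\1` re-matches whatever the first group consumed, character for character.
`re.search` scans for the first position where the pattern succeeds.
The match spans [8:17] → 'nunk nunk'.
Captured: group 1 = 'nunk'.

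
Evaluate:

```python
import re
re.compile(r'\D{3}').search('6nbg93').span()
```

The match spans [1:4] → 'nbg'.

(1, 4)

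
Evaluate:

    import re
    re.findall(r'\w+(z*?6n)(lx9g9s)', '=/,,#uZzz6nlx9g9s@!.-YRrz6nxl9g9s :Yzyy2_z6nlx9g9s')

[('6n', 'lx9g9s'), ('6n', 'lx9g9s')]

The pattern matches one or more of a word character; then zero or more of a literal 'z' (lazy), then the literal '6n' (captured); then the literal 'lx9', then the literal 'g9s' (captured).
Scanning left to right: at [5:17] match 'uZzz6nlx9g9s', groups = ('6n', 'lx9g9s'); at [35:50] match 'Yzyy2_z6nlx9g9s', groups = ('6n', 'lx9g9s').
`findall` packs the 2 group values into a tuple for every match.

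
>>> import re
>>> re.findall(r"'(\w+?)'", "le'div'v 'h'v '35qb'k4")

['div', 'h', '35qb']

Scanning left to right: at [2:7] match "'div'", group 1 = 'div'; at [9:12] match "'h'", group 1 = 'h'; at [14:20] match "'35qb'", group 1 = '35qb'.
Because there's exactly one group, `findall` drops the full match and keeps group 1 from each hit.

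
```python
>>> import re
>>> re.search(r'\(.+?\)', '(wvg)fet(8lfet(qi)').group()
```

'(wvg)'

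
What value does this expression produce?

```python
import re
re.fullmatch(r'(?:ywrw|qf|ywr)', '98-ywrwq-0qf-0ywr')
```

None

`re.fullmatch` is like wrapping the pattern in `^…$` (in single-line mode).
Here the string isn't matched end-to-end, so the call returns None.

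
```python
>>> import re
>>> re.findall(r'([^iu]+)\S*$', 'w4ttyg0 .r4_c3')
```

['w4ttyg0 .r4_c3']

This matches one or more of any character except [iu] (captured); then zero or more of a non-whitespace character; then anchored at the end.
One capturing group, so `findall` returns just the captured substring from the one match — 1 in all.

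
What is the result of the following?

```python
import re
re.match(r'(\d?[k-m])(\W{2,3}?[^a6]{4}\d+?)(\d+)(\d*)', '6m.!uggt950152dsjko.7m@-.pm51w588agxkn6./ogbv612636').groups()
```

('6m', '.!uggt9', '50152', '')

Pattern: optionally a digit, then a character in [k-m] (captured); then 2 to 3 of a non-word character (lazy), then exactly 4 of any character except [a6], then one or more of a digit (lazy) (captured); then one or more of a digit (captured); then zero or more of a digit (captured).
Lazy quantifiers expand one character at a time until the remainder of the pattern can match.
`match` is anchored at position 0; if the pattern doesn't fit there, it returns None.
The match spans [0:14] → '6m.!uggt950152'.
Captured: group 1 = '6m', group 2 = '.!uggt9', group 3 = '50152', group 4 = ''.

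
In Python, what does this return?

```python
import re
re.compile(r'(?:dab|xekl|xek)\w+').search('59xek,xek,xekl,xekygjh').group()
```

The match spans [10:14] → 'xekl'.

'xekl'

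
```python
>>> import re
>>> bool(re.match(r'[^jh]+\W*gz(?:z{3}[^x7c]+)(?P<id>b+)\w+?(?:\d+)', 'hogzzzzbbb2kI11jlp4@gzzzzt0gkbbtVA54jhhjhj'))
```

False

With `match`, the pattern is implicitly anchored at the beginning.
Here position 0 doesn't satisfy it, so the call returns None, and `bool(None)` is False.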